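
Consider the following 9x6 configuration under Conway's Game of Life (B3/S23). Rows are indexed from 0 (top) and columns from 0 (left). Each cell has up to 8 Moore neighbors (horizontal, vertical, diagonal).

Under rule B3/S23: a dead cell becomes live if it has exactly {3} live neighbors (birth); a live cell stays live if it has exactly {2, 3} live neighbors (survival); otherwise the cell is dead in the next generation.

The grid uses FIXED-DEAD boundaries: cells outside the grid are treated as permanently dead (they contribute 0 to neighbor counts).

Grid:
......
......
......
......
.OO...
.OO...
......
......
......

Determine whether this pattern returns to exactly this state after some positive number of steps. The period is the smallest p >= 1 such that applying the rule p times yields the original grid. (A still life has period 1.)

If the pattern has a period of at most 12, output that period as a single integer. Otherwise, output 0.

Answer: 1

Derivation:
Simulating and comparing each generation to the original:
Gen 0 (original, given above): 4 live cells
Gen 1: 4 live cells, MATCHES original -> period = 1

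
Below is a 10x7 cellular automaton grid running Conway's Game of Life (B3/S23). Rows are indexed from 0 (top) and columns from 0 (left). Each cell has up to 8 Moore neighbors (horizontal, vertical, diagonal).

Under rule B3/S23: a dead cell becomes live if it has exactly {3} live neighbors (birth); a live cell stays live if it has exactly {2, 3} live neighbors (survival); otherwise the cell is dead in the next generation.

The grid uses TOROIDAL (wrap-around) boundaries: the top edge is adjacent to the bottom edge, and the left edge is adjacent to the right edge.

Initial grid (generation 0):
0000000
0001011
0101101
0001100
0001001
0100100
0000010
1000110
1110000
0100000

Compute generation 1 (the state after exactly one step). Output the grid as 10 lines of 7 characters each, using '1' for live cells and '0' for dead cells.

Answer: 0000000
1011011
1000001
1000000
0011010
0000110
0000011
1000110
1010001
1110000

Derivation:
Simulating step by step:
Generation 0 (given above): 21 live cells
Generation 1: 24 live cells
(generation 1 grid is the final answer)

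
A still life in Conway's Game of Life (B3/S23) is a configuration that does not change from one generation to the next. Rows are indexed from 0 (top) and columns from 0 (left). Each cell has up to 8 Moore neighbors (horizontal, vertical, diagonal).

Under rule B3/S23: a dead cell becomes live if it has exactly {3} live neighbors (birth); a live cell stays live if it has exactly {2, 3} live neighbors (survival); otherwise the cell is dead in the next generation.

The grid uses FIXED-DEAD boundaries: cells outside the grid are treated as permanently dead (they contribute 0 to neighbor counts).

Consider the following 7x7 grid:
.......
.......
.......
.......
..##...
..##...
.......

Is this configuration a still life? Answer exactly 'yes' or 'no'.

Answer: yes

Derivation:
Compute generation 1 and compare to generation 0 (given above):
Generation 1:
.......
.......
.......
.......
..##...
..##...
.......
The grids are IDENTICAL -> still life.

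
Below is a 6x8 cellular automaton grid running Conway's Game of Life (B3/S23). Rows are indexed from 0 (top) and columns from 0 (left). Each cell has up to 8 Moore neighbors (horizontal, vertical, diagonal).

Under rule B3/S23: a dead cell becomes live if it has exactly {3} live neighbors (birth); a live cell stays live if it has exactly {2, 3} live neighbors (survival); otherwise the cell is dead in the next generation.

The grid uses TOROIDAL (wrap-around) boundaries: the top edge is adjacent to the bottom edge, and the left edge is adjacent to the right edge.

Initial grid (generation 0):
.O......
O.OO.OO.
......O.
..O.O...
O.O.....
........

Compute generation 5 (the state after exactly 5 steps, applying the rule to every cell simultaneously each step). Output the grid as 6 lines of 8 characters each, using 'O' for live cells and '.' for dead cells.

Answer: ........
.O.....O
OOO....O
.OO....O
.O......
..O.....

Derivation:
Simulating step by step:
Generation 0 (given above): 11 live cells
Generation 1: 17 live cells
.OO.....
.OO..OOO
.OO.O.OO
.O.O....
.O.O....
.O......
Generation 2: 12 live cells
......O.
.....O.O
....O..O
.O.OO...
OO......
OO......
Generation 3: 17 live cells
O.....OO
.....O.O
O..OOOO.
.OOOO...
........
OO.....O
Generation 4: 10 live cells
.O......
........
OO....OO
.OO.....
...O....
.O....O.
Generation 5: 11 live cells
(generation 5 grid is the final answer)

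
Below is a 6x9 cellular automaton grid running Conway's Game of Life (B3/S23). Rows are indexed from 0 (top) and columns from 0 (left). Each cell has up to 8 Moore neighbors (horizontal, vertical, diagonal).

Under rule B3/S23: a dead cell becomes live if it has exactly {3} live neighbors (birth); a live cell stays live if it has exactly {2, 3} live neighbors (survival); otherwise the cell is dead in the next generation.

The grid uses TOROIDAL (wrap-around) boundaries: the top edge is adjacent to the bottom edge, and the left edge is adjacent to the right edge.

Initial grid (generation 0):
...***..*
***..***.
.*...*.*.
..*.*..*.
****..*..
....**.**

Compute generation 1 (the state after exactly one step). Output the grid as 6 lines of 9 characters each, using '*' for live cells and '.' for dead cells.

Simulating step by step:
Generation 0 (given above): 25 live cells
Generation 1: 25 live cells
(generation 1 grid is the final answer)

Answer: .***.....
****...*.
*..***.*.
*...**.**
***...*..
.*.....**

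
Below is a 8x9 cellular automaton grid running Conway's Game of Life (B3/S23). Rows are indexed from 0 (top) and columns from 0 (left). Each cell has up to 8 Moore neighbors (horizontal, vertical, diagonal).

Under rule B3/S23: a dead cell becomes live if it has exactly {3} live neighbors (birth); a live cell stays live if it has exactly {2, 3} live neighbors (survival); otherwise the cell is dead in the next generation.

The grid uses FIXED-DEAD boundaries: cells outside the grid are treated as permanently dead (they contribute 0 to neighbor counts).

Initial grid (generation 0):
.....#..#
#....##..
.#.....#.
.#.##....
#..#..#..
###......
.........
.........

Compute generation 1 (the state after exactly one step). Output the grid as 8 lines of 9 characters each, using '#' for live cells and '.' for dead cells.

Simulating step by step:
Generation 0 (given above): 16 live cells
Generation 1: 22 live cells
(generation 1 grid is the final answer)

Answer: .....##..
.....###.
###.###..
##.##....
#..##....
###......
.#.......
.........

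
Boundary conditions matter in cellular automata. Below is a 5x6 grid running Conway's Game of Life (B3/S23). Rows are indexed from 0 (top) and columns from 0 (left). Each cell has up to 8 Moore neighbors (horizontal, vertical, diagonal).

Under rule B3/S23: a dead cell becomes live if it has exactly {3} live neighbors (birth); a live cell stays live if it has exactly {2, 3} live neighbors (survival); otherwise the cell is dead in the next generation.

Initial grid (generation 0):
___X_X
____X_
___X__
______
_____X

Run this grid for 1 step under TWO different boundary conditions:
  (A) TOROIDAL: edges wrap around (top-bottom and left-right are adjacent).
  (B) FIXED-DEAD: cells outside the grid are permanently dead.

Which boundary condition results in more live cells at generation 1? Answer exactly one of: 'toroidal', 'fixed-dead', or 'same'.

Answer: toroidal

Derivation:
Under TOROIDAL boundary, generation 1:
_____X
___XX_
______
______
____X_
Population = 4

Under FIXED-DEAD boundary, generation 1:
____X_
___XX_
______
______
______
Population = 3

Comparison: toroidal=4, fixed-dead=3 -> toroidal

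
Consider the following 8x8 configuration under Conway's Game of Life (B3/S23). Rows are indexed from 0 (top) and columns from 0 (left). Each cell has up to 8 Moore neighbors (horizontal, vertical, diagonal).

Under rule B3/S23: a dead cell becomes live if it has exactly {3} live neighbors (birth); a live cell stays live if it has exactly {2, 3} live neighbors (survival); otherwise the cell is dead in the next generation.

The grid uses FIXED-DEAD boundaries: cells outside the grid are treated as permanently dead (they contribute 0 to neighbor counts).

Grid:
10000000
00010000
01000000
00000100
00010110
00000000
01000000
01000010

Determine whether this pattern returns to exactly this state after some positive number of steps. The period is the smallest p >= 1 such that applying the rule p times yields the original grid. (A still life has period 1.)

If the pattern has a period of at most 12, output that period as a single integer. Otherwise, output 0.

Simulating and comparing each generation to the original:
Gen 0 (original, given above): 10 live cells
Gen 1: 6 live cells, differs from original
Gen 2: 6 live cells, differs from original
Gen 3: 6 live cells, differs from original
Gen 4: 6 live cells, differs from original
Gen 5: 6 live cells, differs from original
Gen 6: 6 live cells, differs from original
Gen 7: 6 live cells, differs from original
Gen 8: 6 live cells, differs from original
Gen 9: 6 live cells, differs from original
Gen 10: 6 live cells, differs from original
Gen 11: 6 live cells, differs from original
Gen 12: 6 live cells, differs from original
No period found within 12 steps.

Answer: 0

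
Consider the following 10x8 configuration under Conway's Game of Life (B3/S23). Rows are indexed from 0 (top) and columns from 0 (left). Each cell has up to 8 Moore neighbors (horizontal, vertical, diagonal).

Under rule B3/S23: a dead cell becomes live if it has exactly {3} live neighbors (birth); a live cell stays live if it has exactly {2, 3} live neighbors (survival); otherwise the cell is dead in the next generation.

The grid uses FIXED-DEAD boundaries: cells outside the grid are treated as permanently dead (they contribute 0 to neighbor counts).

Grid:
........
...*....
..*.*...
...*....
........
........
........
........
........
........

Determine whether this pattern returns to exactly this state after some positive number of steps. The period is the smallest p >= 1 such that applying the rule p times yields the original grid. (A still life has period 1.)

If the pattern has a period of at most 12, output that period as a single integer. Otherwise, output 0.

Simulating and comparing each generation to the original:
Gen 0 (original, given above): 4 live cells
Gen 1: 4 live cells, MATCHES original -> period = 1

Answer: 1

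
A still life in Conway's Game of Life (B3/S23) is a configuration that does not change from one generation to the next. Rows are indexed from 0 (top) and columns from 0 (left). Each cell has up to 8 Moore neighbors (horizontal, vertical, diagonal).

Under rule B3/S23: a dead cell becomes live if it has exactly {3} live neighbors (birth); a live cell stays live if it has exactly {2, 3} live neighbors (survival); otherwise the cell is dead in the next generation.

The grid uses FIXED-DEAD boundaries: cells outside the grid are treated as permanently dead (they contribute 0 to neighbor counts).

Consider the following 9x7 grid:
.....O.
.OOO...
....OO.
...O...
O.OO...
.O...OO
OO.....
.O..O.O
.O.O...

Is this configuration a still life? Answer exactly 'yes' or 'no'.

Compute generation 1 and compare to generation 0 (given above):
Generation 1:
..O....
..OO.O.
....O..
..OO...
.OOOO..
.......
OOO...O
.O.....
..O....
Cell (0,2) differs: gen0=0 vs gen1=1 -> NOT a still life.

Answer: no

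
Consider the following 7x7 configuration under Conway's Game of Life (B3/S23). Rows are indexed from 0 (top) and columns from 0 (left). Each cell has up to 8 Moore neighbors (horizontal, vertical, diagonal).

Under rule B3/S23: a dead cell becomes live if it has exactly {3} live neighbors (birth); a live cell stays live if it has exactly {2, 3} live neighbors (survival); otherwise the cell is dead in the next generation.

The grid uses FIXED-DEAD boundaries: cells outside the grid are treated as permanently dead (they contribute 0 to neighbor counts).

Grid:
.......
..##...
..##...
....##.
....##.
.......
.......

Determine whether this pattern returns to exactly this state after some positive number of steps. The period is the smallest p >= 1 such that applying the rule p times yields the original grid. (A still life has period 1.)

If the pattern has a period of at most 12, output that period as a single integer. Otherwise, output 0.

Simulating and comparing each generation to the original:
Gen 0 (original, given above): 8 live cells
Gen 1: 6 live cells, differs from original
Gen 2: 8 live cells, MATCHES original -> period = 2

Answer: 2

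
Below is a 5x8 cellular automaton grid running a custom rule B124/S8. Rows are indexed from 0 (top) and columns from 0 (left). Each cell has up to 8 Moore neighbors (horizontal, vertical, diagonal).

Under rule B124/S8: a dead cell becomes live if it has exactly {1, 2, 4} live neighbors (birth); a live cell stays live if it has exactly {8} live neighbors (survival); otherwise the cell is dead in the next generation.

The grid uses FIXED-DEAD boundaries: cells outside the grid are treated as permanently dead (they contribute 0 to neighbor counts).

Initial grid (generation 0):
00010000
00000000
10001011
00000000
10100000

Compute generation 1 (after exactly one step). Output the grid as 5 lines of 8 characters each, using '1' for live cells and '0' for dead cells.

Simulating step by step:
Generation 0 (given above): 7 live cells
Generation 1: 22 live cells
(generation 1 grid is the final answer)

Answer: 00101000
11111111
01010100
10111111
01010000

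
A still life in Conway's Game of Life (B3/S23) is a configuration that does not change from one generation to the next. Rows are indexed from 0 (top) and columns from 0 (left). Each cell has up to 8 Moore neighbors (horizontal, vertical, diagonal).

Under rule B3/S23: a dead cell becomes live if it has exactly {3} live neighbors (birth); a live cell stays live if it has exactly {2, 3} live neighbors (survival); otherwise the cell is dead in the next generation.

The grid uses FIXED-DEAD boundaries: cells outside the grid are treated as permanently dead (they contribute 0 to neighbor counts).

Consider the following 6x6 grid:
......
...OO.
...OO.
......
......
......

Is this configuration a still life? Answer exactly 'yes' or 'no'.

Compute generation 1 and compare to generation 0 (given above):
Generation 1:
......
...OO.
...OO.
......
......
......
The grids are IDENTICAL -> still life.

Answer: yes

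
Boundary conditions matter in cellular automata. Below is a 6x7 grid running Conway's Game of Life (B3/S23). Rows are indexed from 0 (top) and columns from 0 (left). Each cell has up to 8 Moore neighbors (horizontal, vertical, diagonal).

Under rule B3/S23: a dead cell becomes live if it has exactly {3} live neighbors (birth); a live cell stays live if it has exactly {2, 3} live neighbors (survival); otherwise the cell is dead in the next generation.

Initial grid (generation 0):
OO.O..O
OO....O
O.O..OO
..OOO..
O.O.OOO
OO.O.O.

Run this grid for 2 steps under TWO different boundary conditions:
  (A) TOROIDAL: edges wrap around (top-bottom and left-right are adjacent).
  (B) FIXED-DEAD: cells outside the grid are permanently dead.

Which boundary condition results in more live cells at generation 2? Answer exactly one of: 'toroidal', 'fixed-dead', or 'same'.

Under TOROIDAL boundary, generation 2:
....O..
...O...
...O...
.O.O...
.......
....O..
Population = 6

Under FIXED-DEAD boundary, generation 2:
.O.....
O.OO..O
.O.O.OO
...O..O
O..O.OO
OOO..OO
Population = 20

Comparison: toroidal=6, fixed-dead=20 -> fixed-dead

Answer: fixed-dead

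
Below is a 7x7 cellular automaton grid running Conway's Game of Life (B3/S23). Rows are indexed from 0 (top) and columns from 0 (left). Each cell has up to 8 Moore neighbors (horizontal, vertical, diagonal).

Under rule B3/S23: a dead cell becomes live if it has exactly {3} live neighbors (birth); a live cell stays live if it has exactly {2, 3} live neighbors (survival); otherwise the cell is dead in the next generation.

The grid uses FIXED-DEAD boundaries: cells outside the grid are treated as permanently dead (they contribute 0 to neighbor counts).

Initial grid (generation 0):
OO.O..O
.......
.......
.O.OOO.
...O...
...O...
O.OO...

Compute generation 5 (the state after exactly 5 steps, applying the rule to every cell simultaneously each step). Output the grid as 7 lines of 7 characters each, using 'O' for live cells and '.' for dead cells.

Answer: .......
.......
...O...
..O.O..
..O..O.
.....O.
...OO..

Derivation:
Simulating step by step:
Generation 0 (given above): 13 live cells
Generation 1: 9 live cells
.......
.......
....O..
..OOO..
...O...
...OO..
..OO...
Generation 2: 7 live cells
.......
.......
....O..
..O.O..
.......
....O..
..OOO..
Generation 3: 6 live cells
.......
.......
...O...
...O...
...O...
....O..
...OO..
Generation 4: 8 live cells
.......
.......
.......
..OOO..
...OO..
....O..
...OO..
Generation 5: 8 live cells
(generation 5 grid is the final answer)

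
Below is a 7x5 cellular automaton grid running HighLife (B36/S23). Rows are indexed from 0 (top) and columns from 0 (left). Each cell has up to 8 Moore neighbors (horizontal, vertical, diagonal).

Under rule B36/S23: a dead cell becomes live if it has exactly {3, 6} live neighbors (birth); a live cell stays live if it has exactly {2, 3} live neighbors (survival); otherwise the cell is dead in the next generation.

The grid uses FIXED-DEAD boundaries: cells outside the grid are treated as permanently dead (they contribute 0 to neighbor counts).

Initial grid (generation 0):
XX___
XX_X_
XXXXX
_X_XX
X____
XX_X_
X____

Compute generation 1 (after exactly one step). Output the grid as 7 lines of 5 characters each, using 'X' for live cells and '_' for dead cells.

Answer: XXX__
__XXX
_____
____X
X__XX
XX___
XX___

Derivation:
Simulating step by step:
Generation 0 (given above): 18 live cells
Generation 1: 14 live cells
(generation 1 grid is the final answer)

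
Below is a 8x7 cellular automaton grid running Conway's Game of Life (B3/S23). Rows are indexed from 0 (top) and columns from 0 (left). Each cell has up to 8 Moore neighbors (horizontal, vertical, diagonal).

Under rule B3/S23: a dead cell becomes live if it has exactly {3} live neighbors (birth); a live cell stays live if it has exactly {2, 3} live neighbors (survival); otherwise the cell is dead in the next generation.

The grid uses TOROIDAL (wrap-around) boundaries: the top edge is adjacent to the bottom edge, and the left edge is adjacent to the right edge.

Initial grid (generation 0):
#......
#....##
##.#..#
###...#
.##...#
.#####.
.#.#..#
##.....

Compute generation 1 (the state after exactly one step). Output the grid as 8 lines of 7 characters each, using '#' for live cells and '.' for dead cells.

Answer: .......
.....#.
.......
...#.#.
....#.#
....###
...#.##
.##...#

Derivation:
Simulating step by step:
Generation 0 (given above): 25 live cells
Generation 1: 14 live cells
(generation 1 grid is the final answer)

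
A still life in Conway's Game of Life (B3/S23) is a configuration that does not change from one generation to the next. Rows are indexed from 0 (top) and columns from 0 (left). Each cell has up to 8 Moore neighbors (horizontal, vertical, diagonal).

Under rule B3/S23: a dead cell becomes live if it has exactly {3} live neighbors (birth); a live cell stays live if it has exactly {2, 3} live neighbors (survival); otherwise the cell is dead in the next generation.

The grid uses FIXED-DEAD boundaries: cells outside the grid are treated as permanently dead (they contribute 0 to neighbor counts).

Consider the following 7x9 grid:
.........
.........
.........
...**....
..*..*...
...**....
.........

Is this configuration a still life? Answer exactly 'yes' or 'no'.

Compute generation 1 and compare to generation 0 (given above):
Generation 1:
.........
.........
.........
...**....
..*..*...
...**....
.........
The grids are IDENTICAL -> still life.

Answer: yes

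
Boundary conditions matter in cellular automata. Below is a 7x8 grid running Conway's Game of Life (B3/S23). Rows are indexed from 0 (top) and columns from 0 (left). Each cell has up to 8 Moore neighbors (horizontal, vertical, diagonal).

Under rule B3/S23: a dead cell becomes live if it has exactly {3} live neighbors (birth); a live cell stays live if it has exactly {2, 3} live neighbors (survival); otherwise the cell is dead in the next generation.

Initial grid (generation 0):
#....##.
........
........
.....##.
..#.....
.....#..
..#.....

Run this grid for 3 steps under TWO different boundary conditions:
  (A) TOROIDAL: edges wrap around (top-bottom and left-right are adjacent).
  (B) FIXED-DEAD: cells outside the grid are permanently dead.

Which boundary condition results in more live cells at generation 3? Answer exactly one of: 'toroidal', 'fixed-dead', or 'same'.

Under TOROIDAL boundary, generation 3:
........
........
........
........
........
........
........
Population = 0

Under FIXED-DEAD boundary, generation 3:
........
........
........
........
........
........
........
Population = 0

Comparison: toroidal=0, fixed-dead=0 -> same

Answer: same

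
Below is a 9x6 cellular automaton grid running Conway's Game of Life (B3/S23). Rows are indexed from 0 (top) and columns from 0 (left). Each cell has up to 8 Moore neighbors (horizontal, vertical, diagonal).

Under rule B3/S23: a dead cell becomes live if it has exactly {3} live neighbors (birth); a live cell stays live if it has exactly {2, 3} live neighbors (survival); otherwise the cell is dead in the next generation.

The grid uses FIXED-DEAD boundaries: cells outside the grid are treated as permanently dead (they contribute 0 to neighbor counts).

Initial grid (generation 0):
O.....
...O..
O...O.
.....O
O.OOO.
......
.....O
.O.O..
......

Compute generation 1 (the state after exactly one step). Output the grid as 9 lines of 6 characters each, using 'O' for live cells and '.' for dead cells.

Simulating step by step:
Generation 0 (given above): 12 live cells
Generation 1: 7 live cells
(generation 1 grid is the final answer)

Answer: ......
......
....O.
.O...O
...OO.
...OO.
......
......
......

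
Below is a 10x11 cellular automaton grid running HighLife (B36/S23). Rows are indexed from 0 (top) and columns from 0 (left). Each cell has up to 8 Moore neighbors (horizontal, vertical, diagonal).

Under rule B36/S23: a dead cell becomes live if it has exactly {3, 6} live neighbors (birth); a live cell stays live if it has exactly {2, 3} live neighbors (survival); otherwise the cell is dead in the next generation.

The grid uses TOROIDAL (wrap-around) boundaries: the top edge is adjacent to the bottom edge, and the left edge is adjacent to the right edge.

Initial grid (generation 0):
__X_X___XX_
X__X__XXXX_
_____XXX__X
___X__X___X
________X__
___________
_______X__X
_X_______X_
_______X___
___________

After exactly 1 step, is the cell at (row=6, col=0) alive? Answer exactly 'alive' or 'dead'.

Simulating step by step:
Generation 0 (given above): 23 live cells
Generation 1: 14 live cells
___X_____XX
___XX______
X___XX____X
_____XX__X_
___________
___________
___________
________X__
___________
________X__

Cell (6,0) at generation 1: 0 -> dead

Answer: dead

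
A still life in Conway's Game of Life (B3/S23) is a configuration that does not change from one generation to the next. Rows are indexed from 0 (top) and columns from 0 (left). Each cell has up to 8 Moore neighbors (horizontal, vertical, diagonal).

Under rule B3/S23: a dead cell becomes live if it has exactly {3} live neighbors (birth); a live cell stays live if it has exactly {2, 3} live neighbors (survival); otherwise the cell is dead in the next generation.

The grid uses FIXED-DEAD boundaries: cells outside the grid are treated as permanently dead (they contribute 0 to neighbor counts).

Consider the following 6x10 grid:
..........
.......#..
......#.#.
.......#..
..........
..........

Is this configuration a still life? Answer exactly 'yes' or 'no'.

Answer: yes

Derivation:
Compute generation 1 and compare to generation 0 (given above):
Generation 1:
..........
.......#..
......#.#.
.......#..
..........
..........
The grids are IDENTICAL -> still life.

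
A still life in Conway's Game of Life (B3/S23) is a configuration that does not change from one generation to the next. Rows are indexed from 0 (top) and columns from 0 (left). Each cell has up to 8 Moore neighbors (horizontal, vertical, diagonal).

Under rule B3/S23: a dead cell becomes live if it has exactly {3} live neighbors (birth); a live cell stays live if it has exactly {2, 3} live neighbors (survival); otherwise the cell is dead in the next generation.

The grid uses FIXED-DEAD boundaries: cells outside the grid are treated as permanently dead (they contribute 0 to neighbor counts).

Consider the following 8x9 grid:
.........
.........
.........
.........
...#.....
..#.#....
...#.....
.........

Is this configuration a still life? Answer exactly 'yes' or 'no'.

Compute generation 1 and compare to generation 0 (given above):
Generation 1:
.........
.........
.........
.........
...#.....
..#.#....
...#.....
.........
The grids are IDENTICAL -> still life.

Answer: yes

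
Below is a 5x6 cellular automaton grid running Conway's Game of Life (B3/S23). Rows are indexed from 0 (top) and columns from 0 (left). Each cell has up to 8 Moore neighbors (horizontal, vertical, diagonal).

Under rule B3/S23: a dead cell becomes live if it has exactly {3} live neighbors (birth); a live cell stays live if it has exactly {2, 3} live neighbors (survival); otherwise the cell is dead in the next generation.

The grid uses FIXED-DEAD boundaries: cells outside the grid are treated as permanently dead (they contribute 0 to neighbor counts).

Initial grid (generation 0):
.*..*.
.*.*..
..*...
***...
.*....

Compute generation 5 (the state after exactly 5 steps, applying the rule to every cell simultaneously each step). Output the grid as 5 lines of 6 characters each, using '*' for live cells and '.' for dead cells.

Answer: ..**..
.****.
...**.
.***..
..*...

Derivation:
Simulating step by step:
Generation 0 (given above): 9 live cells
Generation 1: 10 live cells
..*...
.*.*..
*..*..
*.*...
***...
Generation 2: 10 live cells
..*...
.*.*..
*..*..
*.**..
*.*...
Generation 3: 11 live cells
..*...
.*.*..
*..**.
*.**..
..**..
Generation 4: 9 live cells
..*...
.*.**.
*...*.
......
.***..
Generation 5: 12 live cells
(generation 5 grid is the final answer)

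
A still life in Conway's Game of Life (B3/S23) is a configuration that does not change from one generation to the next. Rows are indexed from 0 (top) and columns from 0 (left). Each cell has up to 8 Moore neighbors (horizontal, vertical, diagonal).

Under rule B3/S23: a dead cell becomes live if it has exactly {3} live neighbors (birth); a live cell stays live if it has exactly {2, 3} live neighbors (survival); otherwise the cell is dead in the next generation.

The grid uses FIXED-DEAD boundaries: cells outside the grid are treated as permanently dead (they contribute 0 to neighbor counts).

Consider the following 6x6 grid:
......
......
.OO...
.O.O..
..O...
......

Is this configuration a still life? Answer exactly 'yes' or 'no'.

Answer: yes

Derivation:
Compute generation 1 and compare to generation 0 (given above):
Generation 1:
......
......
.OO...
.O.O..
..O...
......
The grids are IDENTICAL -> still life.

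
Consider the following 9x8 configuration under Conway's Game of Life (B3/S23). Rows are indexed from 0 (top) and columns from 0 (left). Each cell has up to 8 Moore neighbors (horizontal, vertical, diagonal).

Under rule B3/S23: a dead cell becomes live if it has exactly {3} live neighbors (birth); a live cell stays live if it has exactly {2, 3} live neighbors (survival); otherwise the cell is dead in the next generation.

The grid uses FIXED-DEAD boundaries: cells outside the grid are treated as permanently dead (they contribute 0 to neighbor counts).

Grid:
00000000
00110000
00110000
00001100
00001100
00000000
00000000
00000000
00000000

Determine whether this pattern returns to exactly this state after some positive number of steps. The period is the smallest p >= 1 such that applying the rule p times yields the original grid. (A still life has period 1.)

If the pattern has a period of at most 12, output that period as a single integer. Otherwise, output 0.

Answer: 2

Derivation:
Simulating and comparing each generation to the original:
Gen 0 (original, given above): 8 live cells
Gen 1: 6 live cells, differs from original
Gen 2: 8 live cells, MATCHES original -> period = 2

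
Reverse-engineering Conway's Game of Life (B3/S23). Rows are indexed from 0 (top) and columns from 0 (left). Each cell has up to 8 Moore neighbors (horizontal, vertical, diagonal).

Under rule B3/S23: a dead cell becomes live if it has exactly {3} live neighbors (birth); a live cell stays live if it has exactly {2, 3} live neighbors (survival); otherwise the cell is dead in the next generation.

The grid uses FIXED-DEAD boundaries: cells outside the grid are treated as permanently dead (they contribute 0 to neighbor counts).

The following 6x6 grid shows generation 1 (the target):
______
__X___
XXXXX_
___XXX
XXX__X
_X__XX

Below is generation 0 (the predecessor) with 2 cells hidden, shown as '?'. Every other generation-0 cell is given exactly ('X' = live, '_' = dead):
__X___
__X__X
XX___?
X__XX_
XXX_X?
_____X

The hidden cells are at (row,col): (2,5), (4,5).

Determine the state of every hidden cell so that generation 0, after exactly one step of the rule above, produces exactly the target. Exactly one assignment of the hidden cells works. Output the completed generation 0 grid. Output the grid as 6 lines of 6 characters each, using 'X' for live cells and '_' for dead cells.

Answer: __X___
__X__X
XX____
X__XX_
XXX_XX
_____X

Derivation:
Hidden generation-0 cells (in order): (2,5), (4,5).
A hidden cell only influences target cells in its own 3x3 neighborhood. Try each of the 2^2 = 4 assignments, step the completed generation 0 forward once under B3/S23, and compare with the target:
  (2,5)=_ (4,5)=_ -> step gives (3,5)='_' but target has 'X' -> reject
  (2,5)=_ (4,5)=X -> step reproduces the target at every cell -> ACCEPT
  (2,5)=X (4,5)=_ -> step gives (2,4)='_' but target has 'X' -> reject
  (2,5)=X (4,5)=X -> step gives (2,4)='_' but target has 'X' -> reject
Unique solution: (2,5)=dead, (4,5)=live.
Check: live-neighbor counts of every cell in the completed generation 0:
021211
242210
233332
464333
232443
232232
Applying B3/S23 to generation 0 with these counts gives:
______
__X___
XXXXX_
___XXX
XXX__X
_X__XX
which matches the target exactly.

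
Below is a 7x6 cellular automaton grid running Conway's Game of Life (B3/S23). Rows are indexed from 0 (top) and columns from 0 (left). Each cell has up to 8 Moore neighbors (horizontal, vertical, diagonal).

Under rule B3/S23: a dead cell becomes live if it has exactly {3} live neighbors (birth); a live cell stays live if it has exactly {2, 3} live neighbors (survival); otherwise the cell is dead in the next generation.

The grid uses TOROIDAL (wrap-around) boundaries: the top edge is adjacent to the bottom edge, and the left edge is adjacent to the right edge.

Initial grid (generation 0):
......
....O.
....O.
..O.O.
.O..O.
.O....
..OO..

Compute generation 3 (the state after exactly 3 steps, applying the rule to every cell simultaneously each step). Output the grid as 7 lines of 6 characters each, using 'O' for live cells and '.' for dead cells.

Simulating step by step:
Generation 0 (given above): 9 live cells
Generation 1: 11 live cells
...O..
......
....OO
....OO
.OOO..
.O.O..
..O...
Generation 2: 13 live cells
......
....O.
....OO
O.O..O
OO.O..
.O.O..
..OO..
Generation 3: 17 live cells
(generation 3 grid is the final answer)

Answer: ...O..
....OO
O..OO.
..OO..
...OOO
OO.OO.
..OO..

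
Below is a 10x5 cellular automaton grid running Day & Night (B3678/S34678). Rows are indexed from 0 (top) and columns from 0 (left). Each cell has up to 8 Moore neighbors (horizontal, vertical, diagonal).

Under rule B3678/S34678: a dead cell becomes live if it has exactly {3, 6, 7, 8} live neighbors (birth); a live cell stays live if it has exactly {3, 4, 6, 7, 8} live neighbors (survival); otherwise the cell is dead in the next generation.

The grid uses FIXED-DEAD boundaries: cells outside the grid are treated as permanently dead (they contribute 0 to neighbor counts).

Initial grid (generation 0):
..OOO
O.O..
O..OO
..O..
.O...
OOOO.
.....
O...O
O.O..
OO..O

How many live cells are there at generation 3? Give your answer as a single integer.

Simulating step by step:
Generation 0 (given above): 21 live cells
Generation 1: 20 live cells
.O.O.
..OO.
..OO.
.O.O.
OO.O.
.OO..
O.OO.
.O...
O..O.
.O...
Generation 2: 20 live cells
.....
.O.OO
.O.OO
OOOOO
OOO..
.....
..O..
OO.O.
.OO..
.....
Generation 3: 17 live cells
.....
...OO
.OOO.
OOO.O
O.O..
..O..
.O...
.O...
OOO..
.....
Population at generation 3: 17

Answer: 17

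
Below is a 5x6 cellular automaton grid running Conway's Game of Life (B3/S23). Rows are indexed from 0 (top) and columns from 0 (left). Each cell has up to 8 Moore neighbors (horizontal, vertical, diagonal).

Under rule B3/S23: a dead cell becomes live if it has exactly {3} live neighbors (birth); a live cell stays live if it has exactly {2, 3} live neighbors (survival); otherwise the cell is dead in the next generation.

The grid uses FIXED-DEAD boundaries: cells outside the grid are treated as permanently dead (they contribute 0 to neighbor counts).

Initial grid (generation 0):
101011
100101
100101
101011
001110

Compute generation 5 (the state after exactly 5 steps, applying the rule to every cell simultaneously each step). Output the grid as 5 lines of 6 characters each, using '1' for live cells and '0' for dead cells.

Simulating step by step:
Generation 0 (given above): 17 live cells
Generation 1: 18 live cells
010111
101101
101101
001001
011011
Generation 2: 12 live cells
010101
100001
000001
000001
011111
Generation 3: 11 live cells
000010
000001
000011
001101
001111
Generation 4: 6 live cells
000000
000001
000101
001000
001001
Generation 5: 5 live cells
(generation 5 grid is the final answer)

Answer: 000000
000010
000010
001110
000000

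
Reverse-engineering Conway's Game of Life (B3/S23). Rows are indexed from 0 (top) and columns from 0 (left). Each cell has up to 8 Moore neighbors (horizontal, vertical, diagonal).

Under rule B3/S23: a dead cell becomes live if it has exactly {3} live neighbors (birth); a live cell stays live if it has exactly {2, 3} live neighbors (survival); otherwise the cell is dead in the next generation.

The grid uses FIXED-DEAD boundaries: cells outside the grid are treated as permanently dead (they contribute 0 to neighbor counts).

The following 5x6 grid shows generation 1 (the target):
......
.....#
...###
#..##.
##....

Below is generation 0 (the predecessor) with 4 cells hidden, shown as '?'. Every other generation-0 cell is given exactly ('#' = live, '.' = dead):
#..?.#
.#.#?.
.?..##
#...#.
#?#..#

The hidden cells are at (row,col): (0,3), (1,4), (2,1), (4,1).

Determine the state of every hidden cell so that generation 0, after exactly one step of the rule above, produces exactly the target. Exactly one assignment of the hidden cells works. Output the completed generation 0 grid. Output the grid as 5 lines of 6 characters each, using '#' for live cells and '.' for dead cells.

Answer: #....#
.#.#..
....##
#...#.
###..#

Derivation:
Hidden generation-0 cells (in order): (0,3), (1,4), (2,1), (4,1).
A hidden cell only influences target cells in its own 3x3 neighborhood. Try each of the 2^4 = 16 assignments, step the completed generation 0 forward once under B3/S23, and compare with the target:
  (0,3)=. (1,4)=. (2,1)=. (4,1)=. -> step gives (3,0)='.' but target has '#' -> reject
  (0,3)=. (1,4)=. (2,1)=. (4,1)=# -> step reproduces the target at every cell -> ACCEPT
  (0,3)=. (1,4)=. (2,1)=# (4,1)=. -> step gives (1,0)='#' but target has '.' -> reject
  (0,3)=. (1,4)=. (2,1)=# (4,1)=# -> step gives (1,0)='#' but target has '.' -> reject
  (0,3)=. (1,4)=# (2,1)=. (4,1)=. -> step gives (0,4)='#' but target has '.' -> reject
  (0,3)=. (1,4)=# (2,1)=. (4,1)=# -> step gives (0,4)='#' but target has '.' -> reject
  (0,3)=. (1,4)=# (2,1)=# (4,1)=. -> step gives (0,4)='#' but target has '.' -> reject
  (0,3)=. (1,4)=# (2,1)=# (4,1)=# -> step gives (0,4)='#' but target has '.' -> reject
  (0,3)=# (1,4)=. (2,1)=. (4,1)=. -> step gives (0,2)='#' but target has '.' -> reject
  (0,3)=# (1,4)=. (2,1)=. (4,1)=# -> step gives (0,2)='#' but target has '.' -> reject
  (0,3)=# (1,4)=. (2,1)=# (4,1)=. -> step gives (0,2)='#' but target has '.' -> reject
  (0,3)=# (1,4)=. (2,1)=# (4,1)=# -> step gives (0,2)='#' but target has '.' -> reject
  (0,3)=# (1,4)=# (2,1)=. (4,1)=. -> step gives (0,2)='#' but target has '.' -> reject
  (0,3)=# (1,4)=# (2,1)=. (4,1)=# -> step gives (0,2)='#' but target has '.' -> reject
  (0,3)=# (1,4)=# (2,1)=# (4,1)=. -> step gives (0,2)='#' but target has '.' -> reject
  (0,3)=# (1,4)=# (2,1)=# (4,1)=# -> step gives (0,2)='#' but target has '.' -> reject
Unique solution: (0,3)=dead, (1,4)=dead, (2,1)=dead, (4,1)=live.
Check: live-neighbor counts of every cell in the completed generation 0:
122120
212143
222332
242334
231221
Applying B3/S23 to generation 0 with these counts gives:
......
.....#
...###
#..##.
##....
which matches the target exactly.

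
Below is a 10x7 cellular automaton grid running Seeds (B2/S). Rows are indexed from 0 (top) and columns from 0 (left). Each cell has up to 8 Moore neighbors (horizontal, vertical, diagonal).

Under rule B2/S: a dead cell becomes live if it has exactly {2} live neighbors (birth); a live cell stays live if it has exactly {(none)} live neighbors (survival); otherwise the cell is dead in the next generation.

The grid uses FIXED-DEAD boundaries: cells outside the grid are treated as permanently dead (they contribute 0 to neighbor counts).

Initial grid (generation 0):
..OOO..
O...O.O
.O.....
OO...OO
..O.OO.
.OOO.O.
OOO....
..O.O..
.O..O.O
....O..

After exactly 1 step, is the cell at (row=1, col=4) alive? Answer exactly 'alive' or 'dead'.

Answer: dead

Derivation:
Simulating step by step:
Generation 0 (given above): 27 live cells
Generation 1: 8 live cells
.O.....
.......
..O.O..
...O...
.......
......O
.....O.
.......
..O....
...O...

Cell (1,4) at generation 1: 0 -> dead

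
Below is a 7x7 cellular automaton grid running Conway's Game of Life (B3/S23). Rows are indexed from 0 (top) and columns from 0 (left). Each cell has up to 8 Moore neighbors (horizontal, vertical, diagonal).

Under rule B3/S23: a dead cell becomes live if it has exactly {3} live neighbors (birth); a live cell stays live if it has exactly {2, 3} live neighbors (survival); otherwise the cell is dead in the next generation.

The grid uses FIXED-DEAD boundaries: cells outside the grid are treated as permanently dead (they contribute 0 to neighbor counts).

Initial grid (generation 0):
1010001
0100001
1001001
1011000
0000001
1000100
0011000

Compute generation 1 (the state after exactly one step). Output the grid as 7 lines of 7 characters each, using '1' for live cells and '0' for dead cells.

Simulating step by step:
Generation 0 (given above): 16 live cells
Generation 1: 15 live cells
(generation 1 grid is the final answer)

Answer: 0100000
1110011
1001000
0111000
0101000
0001000
0001000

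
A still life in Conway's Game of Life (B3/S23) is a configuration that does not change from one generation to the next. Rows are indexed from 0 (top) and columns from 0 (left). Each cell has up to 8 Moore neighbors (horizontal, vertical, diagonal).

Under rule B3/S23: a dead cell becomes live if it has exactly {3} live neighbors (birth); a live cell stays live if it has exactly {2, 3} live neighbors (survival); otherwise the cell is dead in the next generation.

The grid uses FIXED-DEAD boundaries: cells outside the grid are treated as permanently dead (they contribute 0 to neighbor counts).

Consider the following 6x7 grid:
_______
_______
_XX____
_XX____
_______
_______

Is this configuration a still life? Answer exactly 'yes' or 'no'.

Answer: yes

Derivation:
Compute generation 1 and compare to generation 0 (given above):
Generation 1:
_______
_______
_XX____
_XX____
_______
_______
The grids are IDENTICAL -> still life.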